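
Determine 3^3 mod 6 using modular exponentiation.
3 = 2 + 1 (binary 11). Repeated squaring mod 6: 3^1 ≡ 3; 3^2 ≡ 3² = 9 ≡ 3. Multiply: 3^3 = 3^2 × 3^1 ≡ 3 × 3 (mod 6): 3 × 3 = 9 ≡ 3. So 3^3 ≡ 3 (mod 6).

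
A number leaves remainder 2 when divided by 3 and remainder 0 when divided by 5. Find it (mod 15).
M = 3 × 5 = 15. M₁ = 5, y₁ ≡ 2 (mod 3). M₂ = 3, y₂ ≡ 2 (mod 5). y = 2×5×2 + 0×3×2 ≡ 5 (mod 15)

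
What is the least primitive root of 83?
2

A primitive root g modulo p has order p-1 = 82
Prime divisors of 82: [2, 41]
g is a primitive root iff g^(82/q) ≢ 1 (mod 83) for each prime divisor q
Testing small values:
  g = 2: 2^41 ≡ 82, 2^2 ≡ 4 (mod 83) → none is 1, primitive root!
The smallest primitive root is 2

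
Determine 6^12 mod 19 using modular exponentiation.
Using repeated squaring. 12 = 8 + 4 (binary 1100). Repeated squaring mod 19: 6^1 ≡ 6; 6^2 ≡ 6² = 36 ≡ 17; 6^4 ≡ 17² = 289 ≡ 4; 6^8 ≡ 4² = 16 ≡ 16. Multiply: 6^12 = 6^8 × 6^4 ≡ 16 × 4 (mod 19): 16 × 4 = 64 ≡ 7. So 6^12 ≡ 7 (mod 19).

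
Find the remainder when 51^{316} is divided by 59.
By Fermat: 51^{58} ≡ 1 (mod 59). 316 = 5×58 + 26. So 51^{316} ≡ 51^{26} ≡ 28 (mod 59)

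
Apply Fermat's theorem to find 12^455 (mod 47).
By Fermat: 12^{46} ≡ 1 (mod 47). 455 ≡ 41 (mod 46). So 12^{455} ≡ 12^{41} ≡ 37 (mod 47)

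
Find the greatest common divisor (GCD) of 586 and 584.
2

Using the Euclidean algorithm:
586 = 1 × 584 + 2
584 = 292 × 2 + 0

GCD(586, 584) = 2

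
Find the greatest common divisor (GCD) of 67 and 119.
1

Using the Euclidean algorithm:
67 = 0 × 119 + 67
119 = 1 × 67 + 52
67 = 1 × 52 + 15
52 = 3 × 15 + 7
15 = 2 × 7 + 1
7 = 7 × 1 + 0

GCD(67, 119) = 1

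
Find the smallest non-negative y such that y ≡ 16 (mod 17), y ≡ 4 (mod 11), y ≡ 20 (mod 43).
2600

Using the Chinese Remainder Theorem:
M = product of moduli = 8041
For equation 1: M_1 = 473, 473 ≡ 14 (mod 17), inverse of 473 mod 17 is 11 (check: 14 × 11 = 154 ≡ 1 (mod 17))
For equation 2: M_2 = 731, 731 ≡ 5 (mod 11), inverse of 731 mod 11 is 9 (check: 5 × 9 = 45 ≡ 1 (mod 11))
For equation 3: M_3 = 187, 187 ≡ 15 (mod 43), inverse of 187 mod 43 is 23 (check: 15 × 23 = 345 ≡ 1 (mod 43))
Combine: y ≡ Σ r_i×M_i×(M_i⁻¹ mod m_i) = 16×473×11 + 4×731×9 + 20×187×23 = 83248 + 26316 + 86020 = 195584
195584 mod 8041 = 2600
y ≡ 2600 (mod 8041)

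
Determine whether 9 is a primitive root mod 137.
p - 1 = 136 has prime divisors 2, 17. Check 9^(136/q) mod 137 for each: 9^(136/2) = 9^68 ≡ 1, 9^(136/17) = 9^8 ≡ 88 (mod 137). Since 9^68 ≡ 1 (mod 137), the order of 9 divides 68 (in fact the order is 68) ≠ 136, so it is not a primitive root.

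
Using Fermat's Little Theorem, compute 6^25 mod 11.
By Fermat: 6^{10} ≡ 1 (mod 11). 25 = 2×10 + 5. So 6^{25} ≡ 6^{5} ≡ 10 (mod 11)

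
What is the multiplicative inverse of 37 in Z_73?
37^(-1) ≡ 2 (mod 73). Verification: 37 × 2 = 74 ≡ 1 (mod 73)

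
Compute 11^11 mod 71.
Using repeated squaring. 11 = 8 + 2 + 1 (binary 1011). Repeated squaring mod 71: 11^1 ≡ 11; 11^2 ≡ 11² = 121 ≡ 50; 11^4 ≡ 50² = 2500 ≡ 15; 11^8 ≡ 15² = 225 ≡ 12. Multiply: 11^11 = 11^8 × 11^2 × 11^1 ≡ 12 × 50 × 11 (mod 71): 12 × 50 = 600 ≡ 32; 32 × 11 = 352 ≡ 68. So 11^11 ≡ 68 (mod 71).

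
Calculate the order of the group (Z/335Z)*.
264

Prime factorization: 335 = 5 × 67
Using the formula φ(n) = n × Π(1 - 1/p) for each prime factor p:
φ(335) = 335 × (1 - 1/5) × (1 - 1/67)
φ(335) = 264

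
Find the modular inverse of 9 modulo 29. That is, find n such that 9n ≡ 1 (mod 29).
13

Using Extended Euclidean Algorithm:
gcd(9, 29) = 1
Bezout coefficients: 9 × 13 + 29 × -4 = 1
So 9 × 13 ≡ 1 (mod 29)
The inverse is 13 mod 29 = 13
Verification: 9 × 13 = 117 = 4 × 29 + 1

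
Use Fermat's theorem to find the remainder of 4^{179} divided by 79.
49

By Fermat's Little Theorem, a^(p-1) ≡ 1 (mod p) for prime p and gcd(a, p) = 1
Here p = 79, so 4^78 ≡ 1 (mod 79)
We can reduce the exponent: 179 mod 78 = 23
So 4^179 ≡ 4^23 (mod 79)
Computing: 4^23 mod 79 = 49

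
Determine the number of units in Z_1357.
1276

Prime factorization: 1357 = 23 × 59
Using the formula φ(n) = n × Π(1 - 1/p) for each prime factor p:
φ(1357) = 1357 × (1 - 1/23) × (1 - 1/59)
φ(1357) = 1276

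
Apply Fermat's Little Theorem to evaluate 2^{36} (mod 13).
1

By Fermat's Little Theorem, a^(p-1) ≡ 1 (mod p) for prime p and gcd(a, p) = 1
Here p = 13, so 2^12 ≡ 1 (mod 13)
We can reduce the exponent: 36 mod 12 = 0
So 2^36 ≡ 2^0 (mod 13)
Computing: 2^0 mod 13 = 1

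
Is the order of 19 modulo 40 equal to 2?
Yes, ord_40(19) = 2.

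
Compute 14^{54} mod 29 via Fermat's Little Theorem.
4

By Fermat's Little Theorem, a^(p-1) ≡ 1 (mod p) for prime p and gcd(a, p) = 1
Here p = 29, so 14^28 ≡ 1 (mod 29)
We can reduce the exponent: 54 mod 28 = 26
So 14^54 ≡ 14^26 (mod 29)
Computing: 14^26 mod 29 = 4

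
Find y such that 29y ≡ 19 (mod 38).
19

Since gcd(29, 38) = 1 divides 19, a solution exists.
Multiply both sides by the inverse of 29 mod 38:
  29^(-1) mod 38 = 21
  x ≡ 21 × 19 ≡ 399 ≡ 19 (mod 38)
Verification: 29 × 19 = 551 = 14 × 38 + 19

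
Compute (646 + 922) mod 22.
6

(646 + 922) = 1568
1568 mod 22 = 6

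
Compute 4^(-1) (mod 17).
4^(-1) ≡ 13 (mod 17). Verification: 4 × 13 = 52 ≡ 1 (mod 17)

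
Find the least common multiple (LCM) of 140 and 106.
7420

First find GCD(140, 106) using the Euclidean algorithm:
140 = 1 × 106 + 34
106 = 3 × 34 + 4
34 = 8 × 4 + 2
4 = 2 × 2 + 0
GCD(140, 106) = 2

LCM formula: LCM(a, b) = (a × b) / GCD(a, b)
LCM(140, 106) = (140 × 106) / 2
LCM(140, 106) = 14840 / 2
LCM(140, 106) = 7420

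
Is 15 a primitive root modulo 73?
Yes

To verify, check if 15^(72/q) ≢ 1 (mod 73) for each prime divisor q of 72
Divisors of 72 = 72: [1, 2, 3, 4, 6, 8, 9, 12, 18, 24, 36, 72]
  15^(72/2) = 15^36 ≡ 72 (mod 73)
  15^(72/3) = 15^24 ≡ 8 (mod 73)
Conclusion: 15 is a primitive root modulo 73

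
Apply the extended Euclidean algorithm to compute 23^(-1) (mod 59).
Extended GCD: 23(18) + 59(-7) = 1. So 23^(-1) ≡ 18 ≡ 18 (mod 59). Verify: 23 × 18 = 414 ≡ 1 (mod 59)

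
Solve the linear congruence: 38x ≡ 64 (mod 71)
54

Since gcd(38, 71) = 1 divides 64, a solution exists.
Multiply both sides by the inverse of 38 mod 71:
  38^(-1) mod 71 = 43
  x ≡ 43 × 64 ≡ 2752 ≡ 54 (mod 71)
Verification: 38 × 54 = 2052 = 28 × 71 + 64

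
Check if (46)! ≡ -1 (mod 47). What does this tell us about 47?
(46)! mod 47 = 46. Since this equals -1 (mod 47), Wilson confirms 47 is prime.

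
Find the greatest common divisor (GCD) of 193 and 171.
1

Using the Euclidean algorithm:
193 = 1 × 171 + 22
171 = 7 × 22 + 17
22 = 1 × 17 + 5
17 = 3 × 5 + 2
5 = 2 × 2 + 1
2 = 2 × 1 + 0

GCD(193, 171) = 1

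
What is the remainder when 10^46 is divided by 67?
Using repeated squaring. 46 = 32 + 8 + 4 + 2 (binary 101110). Repeated squaring mod 67: 10^1 ≡ 10; 10^2 ≡ 10² = 100 ≡ 33; 10^4 ≡ 33² = 1089 ≡ 17; 10^8 ≡ 17² = 289 ≡ 21; 10^16 ≡ 21² = 441 ≡ 39; 10^32 ≡ 39² = 1521 ≡ 47. Multiply: 10^46 = 10^32 × 10^8 × 10^4 × 10^2 ≡ 47 × 21 × 17 × 33 (mod 67): 47 × 21 = 987 ≡ 49; 49 × 17 = 833 ≡ 29; 29 × 33 = 957 ≡ 19. So 10^46 ≡ 19 (mod 67).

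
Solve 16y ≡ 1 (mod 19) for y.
6

Using Extended Euclidean Algorithm:
gcd(16, 19) = 1
Bezout coefficients: 16 × 6 + 19 × -5 = 1
So 16 × 6 ≡ 1 (mod 19)
The inverse is 6 mod 19 = 6
Verification: 16 × 6 = 96 = 5 × 19 + 1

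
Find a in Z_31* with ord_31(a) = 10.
15 has order 10 mod 31 since 15^{10} ≡ 1 (mod 31) and no smaller power works.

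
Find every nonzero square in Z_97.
QRs mod 97: {1, 2, 3, 4, 6, 8, 9, 11, 12, 16, 18, 22, 24, 25, 27, 31, 32, 33, 35, 36, 43, 44, 47, 48, 49, 50, 53, 54, 61, 62, 64, 65, 66, 70, 72, 73, 75, 79, 81, 85, 86, 88, 89, 91, 93, 94, 95, 96}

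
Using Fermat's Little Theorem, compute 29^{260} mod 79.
55

By Fermat's Little Theorem, a^(p-1) ≡ 1 (mod p) for prime p and gcd(a, p) = 1
Here p = 79, so 29^78 ≡ 1 (mod 79)
We can reduce the exponent: 260 mod 78 = 26
So 29^260 ≡ 29^26 (mod 79)
Computing: 29^26 mod 79 = 55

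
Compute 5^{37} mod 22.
3

Using successive squaring:
Binary expansion of 37: 100101
Powers of 5 mod 22 (each is the square of the previous):
  5^1 ≡ 5 (mod 22)
  5^2 ≡ 5² = 25 ≡ 3 (mod 22)
  5^4 ≡ 3² = 9 ≡ 9 (mod 22)
  5^8 ≡ 9² = 81 ≡ 15 (mod 22)
  5^16 ≡ 15² = 225 ≡ 5 (mod 22)
  5^32 ≡ 5² = 25 ≡ 3 (mod 22)
37 = 32 + 4 + 1, so 5^37 = 5^32 × 5^4 × 5^1 ≡ 3 × 9 × 5 (mod 22)
Multiplying step by step:
  3 × 9 = 27 ≡ 5 (mod 22)
  5 × 5 = 25 ≡ 3 (mod 22)
Result: 5^37 ≡ 3 (mod 22)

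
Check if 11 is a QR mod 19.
By Euler's criterion: 11^{9} ≡ 1 (mod 19). Since this equals 1, 11 is a QR.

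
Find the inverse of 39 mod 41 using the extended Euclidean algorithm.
Extended GCD: 39(20) + 41(-19) = 1. So 39^(-1) ≡ 20 ≡ 20 (mod 41). Verify: 39 × 20 = 780 ≡ 1 (mod 41)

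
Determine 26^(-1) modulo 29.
26^(-1) ≡ 19 (mod 29). Verification: 26 × 19 = 494 ≡ 1 (mod 29)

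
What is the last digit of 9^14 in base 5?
Using Fermat: 9^{4} ≡ 1 (mod 5). 14 ≡ 2 (mod 4). So 9^{14} ≡ 9^{2} ≡ 1 (mod 5)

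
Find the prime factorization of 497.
7 × 71

Divide by primes starting from smallest:
497 ÷ 7 = 71
71 ÷ 71 = 1

497 = 7 × 71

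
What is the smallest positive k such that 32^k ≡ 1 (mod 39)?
Powers of 32 mod 39: 32^1≡32, 32^2≡10, 32^3≡8, 32^4≡22, 32^5≡2, 32^6≡25, 32^7≡20, 32^8≡16, 32^9≡5, 32^10≡4, 32^11≡11, 32^12≡1. Order = 12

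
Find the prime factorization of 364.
2^2 × 7 × 13

Divide by primes starting from smallest:
364 ÷ 2 = 182
182 ÷ 2 = 91
91 ÷ 7 = 13
13 ÷ 13 = 1

364 = 2^2 × 7 × 13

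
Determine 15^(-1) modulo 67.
15^(-1) ≡ 9 (mod 67). Verification: 15 × 9 = 135 ≡ 1 (mod 67)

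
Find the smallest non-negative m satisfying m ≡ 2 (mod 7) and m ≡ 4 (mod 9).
M = 7 × 9 = 63. M₁ = 9, y₁ ≡ 4 (mod 7). M₂ = 7, y₂ ≡ 4 (mod 9). m = 2×9×4 + 4×7×4 ≡ 58 (mod 63)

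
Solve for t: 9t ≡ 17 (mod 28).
5

Since gcd(9, 28) = 1 divides 17, a solution exists.
Multiply both sides by the inverse of 9 mod 28:
  9^(-1) mod 28 = 25
  x ≡ 25 × 17 ≡ 425 ≡ 5 (mod 28)
Verification: 9 × 5 = 45 = 1 × 28 + 17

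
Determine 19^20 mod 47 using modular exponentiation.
Using repeated squaring. 20 = 16 + 4 (binary 10100). Repeated squaring mod 47: 19^1 ≡ 19; 19^2 ≡ 19² = 361 ≡ 32; 19^4 ≡ 32² = 1024 ≡ 37; 19^8 ≡ 37² = 1369 ≡ 6; 19^16 ≡ 6² = 36 ≡ 36. Multiply: 19^20 = 19^16 × 19^4 ≡ 36 × 37 (mod 47): 36 × 37 = 1332 ≡ 16. So 19^20 ≡ 16 (mod 47).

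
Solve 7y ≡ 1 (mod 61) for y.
35

Using Extended Euclidean Algorithm:
gcd(7, 61) = 1
Bezout coefficients: 7 × -26 + 61 × 3 = 1
So 7 × -26 ≡ 1 (mod 61)
The inverse is -26 mod 61 = 35
Verification: 7 × 35 = 245 = 4 × 61 + 1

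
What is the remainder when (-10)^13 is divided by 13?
Using Fermat: (-10)^{12} ≡ 1 (mod 13). 13 ≡ 1 (mod 12). So (-10)^{13} ≡ (-10)^{1} ≡ 3 (mod 13)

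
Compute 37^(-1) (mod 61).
37^(-1) ≡ 33 (mod 61). Verification: 37 × 33 = 1221 ≡ 1 (mod 61)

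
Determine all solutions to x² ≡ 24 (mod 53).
The square roots of 24 mod 53 are 36 and 17. Verify: 36² = 1296 ≡ 24 (mod 53)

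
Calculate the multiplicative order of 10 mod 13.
Powers of 10 mod 13: 10^1≡10, 10^2≡9, 10^3≡12, 10^4≡3, 10^5≡4, 10^6≡1. Order = 6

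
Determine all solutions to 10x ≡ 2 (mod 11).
9

Since gcd(10, 11) = 1 divides 2, a solution exists.
Multiply both sides by the inverse of 10 mod 11:
  10^(-1) mod 11 = 10
  x ≡ 10 × 2 ≡ 20 ≡ 9 (mod 11)
Verification: 10 × 9 = 90 = 8 × 11 + 2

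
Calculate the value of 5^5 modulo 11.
5 = 4 + 1 (binary 101). Repeated squaring mod 11: 5^1 ≡ 5; 5^2 ≡ 5² = 25 ≡ 3; 5^4 ≡ 3² = 9 ≡ 9. Multiply: 5^5 = 5^4 × 5^1 ≡ 9 × 5 (mod 11): 9 × 5 = 45 ≡ 1. So 5^5 ≡ 1 (mod 11).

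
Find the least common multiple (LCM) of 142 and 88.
6248

First find GCD(142, 88) using the Euclidean algorithm:
142 = 1 × 88 + 54
88 = 1 × 54 + 34
54 = 1 × 34 + 20
34 = 1 × 20 + 14
20 = 1 × 14 + 6
14 = 2 × 6 + 2
6 = 3 × 2 + 0
GCD(142, 88) = 2

LCM formula: LCM(a, b) = (a × b) / GCD(a, b)
LCM(142, 88) = (142 × 88) / 2
LCM(142, 88) = 12496 / 2
LCM(142, 88) = 6248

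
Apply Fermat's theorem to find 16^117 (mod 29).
By Fermat: 16^{28} ≡ 1 (mod 29). 117 = 4×28 + 5. So 16^{117} ≡ 16^{5} ≡ 23 (mod 29)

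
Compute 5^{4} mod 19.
17

Using successive squaring:
Binary expansion of 4: 100
Powers of 5 mod 19 (each is the square of the previous):
  5^1 ≡ 5 (mod 19)
  5^2 ≡ 5² = 25 ≡ 6 (mod 19)
  5^4 ≡ 6² = 36 ≡ 17 (mod 19)
4 is a power of 2, so 5^4 is the last square: ≡ 17 (mod 19)
Result: 5^4 ≡ 17 (mod 19)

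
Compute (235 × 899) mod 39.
2

(235 × 899) = 211265
211265 mod 39 = 2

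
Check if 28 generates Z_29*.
p - 1 = 28 has prime divisors 2, 7. Check 28^(28/q) mod 29 for each: 28^(28/2) = 28^14 ≡ 1, 28^(28/7) = 28^4 ≡ 1 (mod 29). Since 28^14 ≡ 1 (mod 29), the order of 28 divides 14 (in fact the order is 2) ≠ 28, so it is not a primitive root.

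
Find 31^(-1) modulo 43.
25

Using Extended Euclidean Algorithm:
gcd(31, 43) = 1
Bezout coefficients: 31 × -18 + 43 × 13 = 1
So 31 × -18 ≡ 1 (mod 43)
The inverse is -18 mod 43 = 25
Verification: 31 × 25 = 775 = 18 × 43 + 1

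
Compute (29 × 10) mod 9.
2

(29 × 10) = 290
290 mod 9 = 2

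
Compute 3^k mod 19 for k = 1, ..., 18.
g^1, g^2, ..., g^{18} mod 19: {3, 9, 8, 5, 15, 7, 2, 6, 18, 16, 10, 11, 14, 4, 12, 17, 13, 1}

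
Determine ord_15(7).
Powers of 7 mod 15: 7^1≡7, 7^2≡4, 7^3≡13, 7^4≡1. Order = 4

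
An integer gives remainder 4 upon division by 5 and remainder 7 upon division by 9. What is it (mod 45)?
M = 5 × 9 = 45. M₁ = 9, y₁ ≡ 4 (mod 5). M₂ = 5, y₂ ≡ 2 (mod 9). k = 4×9×4 + 7×5×2 ≡ 34 (mod 45). The smallest positive such number is 34.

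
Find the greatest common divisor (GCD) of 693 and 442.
1

Using the Euclidean algorithm:
693 = 1 × 442 + 251
442 = 1 × 251 + 191
251 = 1 × 191 + 60
191 = 3 × 60 + 11
60 = 5 × 11 + 5
11 = 2 × 5 + 1
5 = 5 × 1 + 0

GCD(693, 442) = 1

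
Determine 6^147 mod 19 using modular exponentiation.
Using Fermat: 6^{18} ≡ 1 (mod 19). 147 ≡ 3 (mod 18). So 6^{147} ≡ 6^{3} ≡ 7 (mod 19)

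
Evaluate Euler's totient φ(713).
660

Prime factorization: 713 = 23 × 31
Using the formula φ(n) = n × Π(1 - 1/p) for each prime factor p:
φ(713) = 713 × (1 - 1/23) × (1 - 1/31)
φ(713) = 660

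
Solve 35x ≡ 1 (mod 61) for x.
35^(-1) ≡ 7 (mod 61). Verification: 35 × 7 = 245 ≡ 1 (mod 61)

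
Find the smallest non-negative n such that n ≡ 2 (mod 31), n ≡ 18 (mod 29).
250

Using the Chinese Remainder Theorem:
M = product of moduli = 899
For equation 1: M_1 = 29, 29 ≡ 29 (mod 31), inverse of 29 mod 31 is 15 (check: 29 × 15 = 435 ≡ 1 (mod 31))
For equation 2: M_2 = 31, 31 ≡ 2 (mod 29), inverse of 31 mod 29 is 15 (check: 2 × 15 = 30 ≡ 1 (mod 29))
Combine: n ≡ Σ r_i×M_i×(M_i⁻¹ mod m_i) = 2×29×15 + 18×31×15 = 870 + 8370 = 9240
9240 mod 899 = 250
n ≡ 250 (mod 899)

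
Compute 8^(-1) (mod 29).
11

Using Extended Euclidean Algorithm:
gcd(8, 29) = 1
Bezout coefficients: 8 × 11 + 29 × -3 = 1
So 8 × 11 ≡ 1 (mod 29)
The inverse is 11 mod 29 = 11
Verification: 8 × 11 = 88 = 3 × 29 + 1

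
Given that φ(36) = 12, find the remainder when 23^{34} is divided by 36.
By Euler: 23^{12} ≡ 1 (mod 36) since gcd(23, 36) = 1. 34 = 2×12 + 10. So 23^{34} ≡ 23^{10} ≡ 13 (mod 36)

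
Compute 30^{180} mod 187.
1

Using successive squaring:
Binary expansion of 180: 10110100
Powers of 30 mod 187 (each is the square of the previous):
  30^1 ≡ 30 (mod 187)
  30^2 ≡ 30² = 900 ≡ 152 (mod 187)
  30^4 ≡ 152² = 23104 ≡ 103 (mod 187)
  30^8 ≡ 103² = 10609 ≡ 137 (mod 187)
  30^16 ≡ 137² = 18769 ≡ 69 (mod 187)
  30^32 ≡ 69² = 4761 ≡ 86 (mod 187)
  30^64 ≡ 86² = 7396 ≡ 103 (mod 187)
  30^128 ≡ 103² = 10609 ≡ 137 (mod 187)
180 = 128 + 32 + 16 + 4, so 30^180 = 30^128 × 30^32 × 30^16 × 30^4 ≡ 137 × 86 × 69 × 103 (mod 187)
Multiplying step by step:
  137 × 86 = 11782 ≡ 1 (mod 187)
  1 × 69 = 69 ≡ 69 (mod 187)
  69 × 103 = 7107 ≡ 1 (mod 187)
Result: 30^180 ≡ 1 (mod 187)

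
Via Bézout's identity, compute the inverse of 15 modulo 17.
Extended GCD: 15(8) + 17(-7) = 1. So 15^(-1) ≡ 8 ≡ 8 (mod 17). Verify: 15 × 8 = 120 ≡ 1 (mod 17)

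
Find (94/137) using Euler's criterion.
(94/137) = 94^{68} mod 137 = -1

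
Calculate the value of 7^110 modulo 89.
Using Fermat: 7^{88} ≡ 1 (mod 89). 110 ≡ 22 (mod 88). So 7^{110} ≡ 7^{22} ≡ 34 (mod 89)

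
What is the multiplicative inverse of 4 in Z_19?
4^(-1) ≡ 5 (mod 19). Verification: 4 × 5 = 20 ≡ 1 (mod 19)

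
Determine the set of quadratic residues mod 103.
QRs mod 103: {1, 2, 4, 7, 8, 9, 13, 14, 15, 16, 17, 18, 19, 23, 25, 26, 28, 29, 30, 32, 33, 34, 36, 38, 41, 46, 49, 50, 52, 55, 56, 58, 59, 60, 61, 63, 64, 66, 68, 72, 76, 79, 81, 82, 83, 91, 92, 93, 97, 98, 100}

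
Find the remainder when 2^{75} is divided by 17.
By Fermat: 2^{16} ≡ 1 (mod 17). 75 = 4×16 + 11. So 2^{75} ≡ 2^{11} ≡ 8 (mod 17)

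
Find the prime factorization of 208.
2^4 × 13

Divide by primes starting from smallest:
208 ÷ 2 = 104
104 ÷ 2 = 52
52 ÷ 2 = 26
26 ÷ 2 = 13
13 ÷ 13 = 1

208 = 2^4 × 13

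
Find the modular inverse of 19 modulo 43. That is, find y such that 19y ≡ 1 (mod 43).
34

Using Extended Euclidean Algorithm:
gcd(19, 43) = 1
Bezout coefficients: 19 × -9 + 43 × 4 = 1
So 19 × -9 ≡ 1 (mod 43)
The inverse is -9 mod 43 = 34
Verification: 19 × 34 = 646 = 15 × 43 + 1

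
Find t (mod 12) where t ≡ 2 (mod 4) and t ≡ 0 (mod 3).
M = 4 × 3 = 12. M₁ = 3, y₁ ≡ 3 (mod 4). M₂ = 4, y₂ ≡ 1 (mod 3). t = 2×3×3 + 0×4×1 ≡ 6 (mod 12)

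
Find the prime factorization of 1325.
5^2 × 53

Divide by primes starting from smallest:
1325 ÷ 5 = 265
265 ÷ 5 = 53
53 ÷ 53 = 1

1325 = 5^2 × 53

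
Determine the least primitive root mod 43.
p - 1 = 42 has prime divisors 2, 3, 7. h is a primitive root mod 43 iff h^(42/q) ≢ 1 (mod 43) for each such q.
h = 2: 2^21 ≡ 42, 2^14 ≡ 1, 2^6 ≡ 21 (mod 43); 2^14 ≡ 1, so not a primitive root.
h = 3: 3^21 ≡ 42, 3^14 ≡ 36, 3^6 ≡ 41 (mod 43); none is 1, so 3 has order 42 and is a primitive root.
The smallest primitive root mod 43 is g = 3.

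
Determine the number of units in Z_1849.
1806

Prime factorization: 1849 = 43^2
Using the formula φ(n) = n × Π(1 - 1/p) for each prime factor p:
φ(1849) = 1849 × (1 - 1/43)
φ(1849) = 1806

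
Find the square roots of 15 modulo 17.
The square roots of 15 mod 17 are 7 and 10. Verify: 7² = 49 ≡ 15 (mod 17)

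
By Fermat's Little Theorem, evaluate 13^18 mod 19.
By Fermat's Little Theorem, 13^{18} ≡ 1 (mod 19) since 19 is prime and gcd(13, 19) = 1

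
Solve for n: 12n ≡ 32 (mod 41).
30

Since gcd(12, 41) = 1 divides 32, a solution exists.
Multiply both sides by the inverse of 12 mod 41:
  12^(-1) mod 41 = 24
  x ≡ 24 × 32 ≡ 768 ≡ 30 (mod 41)
Verification: 12 × 30 = 360 = 8 × 41 + 32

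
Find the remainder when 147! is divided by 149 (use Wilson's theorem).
(148)! = (147)! × (148) ≡ -1 (mod 149). So (147)! ≡ -1 × (148)^(-1) ≡ (-1)×(-1) = 1 (mod 149)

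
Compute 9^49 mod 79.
Using repeated squaring. 49 = 32 + 16 + 1 (binary 110001). Repeated squaring mod 79: 9^1 ≡ 9; 9^2 ≡ 9² = 81 ≡ 2; 9^4 ≡ 2² = 4 ≡ 4; 9^8 ≡ 4² = 16 ≡ 16; 9^16 ≡ 16² = 256 ≡ 19; 9^32 ≡ 19² = 361 ≡ 45. Multiply: 9^49 = 9^32 × 9^16 × 9^1 ≡ 45 × 19 × 9 (mod 79): 45 × 19 = 855 ≡ 65; 65 × 9 = 585 ≡ 32. So 9^49 ≡ 32 (mod 79).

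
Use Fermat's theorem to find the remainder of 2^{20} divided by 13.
9

By Fermat's Little Theorem, a^(p-1) ≡ 1 (mod p) for prime p and gcd(a, p) = 1
Here p = 13, so 2^12 ≡ 1 (mod 13)
We can reduce the exponent: 20 mod 12 = 8
So 2^20 ≡ 2^8 (mod 13)
Computing: 2^8 mod 13 = 9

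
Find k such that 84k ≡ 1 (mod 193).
84^(-1) ≡ 108 (mod 193). Verification: 84 × 108 = 9072 ≡ 1 (mod 193)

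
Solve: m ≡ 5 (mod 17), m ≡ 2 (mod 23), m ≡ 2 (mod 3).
M = 17 × 23 × 3 = 1173. M₁ = 69, y₁ ≡ 1 (mod 17). M₂ = 51, y₂ ≡ 14 (mod 23). M₃ = 391, y₃ ≡ 1 (mod 3). m = 5×69×1 + 2×51×14 + 2×391×1 ≡ 209 (mod 1173)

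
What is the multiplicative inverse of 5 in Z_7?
3

Using Extended Euclidean Algorithm:
gcd(5, 7) = 1
Bezout coefficients: 5 × 3 + 7 × -2 = 1
So 5 × 3 ≡ 1 (mod 7)
The inverse is 3 mod 7 = 3
Verification: 5 × 3 = 15 = 2 × 7 + 1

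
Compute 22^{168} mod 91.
1

Using successive squaring:
Binary expansion of 168: 10101000
Powers of 22 mod 91 (each is the square of the previous):
  22^1 ≡ 22 (mod 91)
  22^2 ≡ 22² = 484 ≡ 29 (mod 91)
  22^4 ≡ 29² = 841 ≡ 22 (mod 91)
  22^8 ≡ 22² = 484 ≡ 29 (mod 91)
  22^16 ≡ 29² = 841 ≡ 22 (mod 91)
  22^32 ≡ 22² = 484 ≡ 29 (mod 91)
  22^64 ≡ 29² = 841 ≡ 22 (mod 91)
  22^128 ≡ 22² = 484 ≡ 29 (mod 91)
168 = 128 + 32 + 8, so 22^168 = 22^128 × 22^32 × 22^8 ≡ 29 × 29 × 29 (mod 91)
Multiplying step by step:
  29 × 29 = 841 ≡ 22 (mod 91)
  22 × 29 = 638 ≡ 1 (mod 91)
Result: 22^168 ≡ 1 (mod 91)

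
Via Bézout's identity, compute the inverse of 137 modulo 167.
Extended GCD: 137(-39) + 167(32) = 1. So 137^(-1) ≡ 128 ≡ 128 (mod 167). Verify: 137 × 128 = 17536 ≡ 1 (mod 167)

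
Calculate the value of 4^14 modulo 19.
Using repeated squaring. 14 = 8 + 4 + 2 (binary 1110). Repeated squaring mod 19: 4^1 ≡ 4; 4^2 ≡ 4² = 16 ≡ 16; 4^4 ≡ 16² = 256 ≡ 9; 4^8 ≡ 9² = 81 ≡ 5. Multiply: 4^14 = 4^8 × 4^4 × 4^2 ≡ 5 × 9 × 16 (mod 19): 5 × 9 = 45 ≡ 7; 7 × 16 = 112 ≡ 17. So 4^14 ≡ 17 (mod 19).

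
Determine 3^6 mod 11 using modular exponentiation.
6 = 4 + 2 (binary 110). Repeated squaring mod 11: 3^1 ≡ 3; 3^2 ≡ 3² = 9 ≡ 9; 3^4 ≡ 9² = 81 ≡ 4. Multiply: 3^6 = 3^4 × 3^2 ≡ 4 × 9 (mod 11): 4 × 9 = 36 ≡ 3. So 3^6 ≡ 3 (mod 11).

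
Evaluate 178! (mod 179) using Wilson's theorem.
By Wilson's theorem, (178)! ≡ -1 ≡ 178 (mod 179)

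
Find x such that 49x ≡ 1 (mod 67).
49^(-1) ≡ 26 (mod 67). Verification: 49 × 26 = 1274 ≡ 1 (mod 67)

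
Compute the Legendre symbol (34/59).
(34/59) = 34^{29} mod 59 = -1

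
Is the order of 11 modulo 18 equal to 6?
Yes, ord_18(11) = 6.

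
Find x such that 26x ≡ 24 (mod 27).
3

Since gcd(26, 27) = 1 divides 24, a solution exists.
Multiply both sides by the inverse of 26 mod 27:
  26^(-1) mod 27 = 26
  x ≡ 26 × 24 ≡ 624 ≡ 3 (mod 27)
Verification: 26 × 3 = 78 = 2 × 27 + 24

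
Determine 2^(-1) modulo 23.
2^(-1) ≡ 12 (mod 23). Verification: 2 × 12 = 24 ≡ 1 (mod 23)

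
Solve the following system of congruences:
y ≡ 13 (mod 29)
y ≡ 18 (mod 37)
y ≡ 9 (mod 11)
2275

Using the Chinese Remainder Theorem:
M = product of moduli = 11803
For equation 1: M_1 = 407, 407 ≡ 1 (mod 29), inverse of 407 mod 29 is 1 (check: 1 × 1 = 1 ≡ 1 (mod 29))
For equation 2: M_2 = 319, 319 ≡ 23 (mod 37), inverse of 319 mod 37 is 29 (check: 23 × 29 = 667 ≡ 1 (mod 37))
For equation 3: M_3 = 1073, 1073 ≡ 6 (mod 11), inverse of 1073 mod 11 is 2 (check: 6 × 2 = 12 ≡ 1 (mod 11))
Combine: y ≡ Σ r_i×M_i×(M_i⁻¹ mod m_i) = 13×407×1 + 18×319×29 + 9×1073×2 = 5291 + 166518 + 19314 = 191123
191123 mod 11803 = 2275
y ≡ 2275 (mod 11803)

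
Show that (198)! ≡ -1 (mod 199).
(198)! mod 199 = 198. Since this equals -1 (mod 199), Wilson confirms 199 is prime.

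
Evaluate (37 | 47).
(37/47) = 37^{23} mod 47 = 1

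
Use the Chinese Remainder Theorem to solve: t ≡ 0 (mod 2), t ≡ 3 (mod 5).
M = 2 × 5 = 10. M₁ = 5, y₁ ≡ 1 (mod 2). M₂ = 2, y₂ ≡ 3 (mod 5). t = 0×5×1 + 3×2×3 ≡ 8 (mod 10)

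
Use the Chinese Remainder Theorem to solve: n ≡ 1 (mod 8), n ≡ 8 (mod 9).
M = 8 × 9 = 72. M₁ = 9, y₁ ≡ 1 (mod 8). M₂ = 8, y₂ ≡ 8 (mod 9). n = 1×9×1 + 8×8×8 ≡ 17 (mod 72)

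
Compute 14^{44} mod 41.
40

Using successive squaring:
Binary expansion of 44: 101100
Powers of 14 mod 41 (each is the square of the previous):
  14^1 ≡ 14 (mod 41)
  14^2 ≡ 14² = 196 ≡ 32 (mod 41)
  14^4 ≡ 32² = 1024 ≡ 40 (mod 41)
  14^8 ≡ 40² = 1600 ≡ 1 (mod 41)
  14^16 ≡ 1² = 1 ≡ 1 (mod 41)
  14^32 ≡ 1² = 1 ≡ 1 (mod 41)
44 = 32 + 8 + 4, so 14^44 = 14^32 × 14^8 × 14^4 ≡ 1 × 1 × 40 (mod 41)
Multiplying step by step:
  1 × 1 = 1 ≡ 1 (mod 41)
  1 × 40 = 40 ≡ 40 (mod 41)
Result: 14^44 ≡ 40 (mod 41)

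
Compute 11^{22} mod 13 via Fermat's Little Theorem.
10

By Fermat's Little Theorem, a^(p-1) ≡ 1 (mod p) for prime p and gcd(a, p) = 1
Here p = 13, so 11^12 ≡ 1 (mod 13)
We can reduce the exponent: 22 mod 12 = 10
So 11^22 ≡ 11^10 (mod 13)
Computing: 11^10 mod 13 = 10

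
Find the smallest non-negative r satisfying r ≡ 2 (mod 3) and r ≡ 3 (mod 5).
M = 3 × 5 = 15. M₁ = 5, y₁ ≡ 2 (mod 3). M₂ = 3, y₂ ≡ 2 (mod 5). r = 2×5×2 + 3×3×2 ≡ 8 (mod 15)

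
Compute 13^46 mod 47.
Using Fermat: 13^{46} ≡ 1 (mod 47). 46 ≡ 0 (mod 46). So 13^{46} ≡ 13^{0} ≡ 1 (mod 47)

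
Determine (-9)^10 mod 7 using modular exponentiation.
(-9) ≡ 5 (mod 7). 10 = 8 + 2 (binary 1010). Repeated squaring mod 7: 5^1 ≡ 5; 5^2 ≡ 5² = 25 ≡ 4; 5^4 ≡ 4² = 16 ≡ 2; 5^8 ≡ 2² = 4 ≡ 4. Multiply: (-9)^10 ≡ 5^8 × 5^2 ≡ 4 × 4 (mod 7): 4 × 4 = 16 ≡ 2. So (-9)^10 ≡ 2 (mod 7).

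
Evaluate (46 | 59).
(46/59) = 46^{29} mod 59 = 1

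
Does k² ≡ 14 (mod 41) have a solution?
By Euler's criterion: 14^{20} ≡ 40 (mod 41). Since this equals -1 (≡ 40), 14 is not a QR.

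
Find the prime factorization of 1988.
2^2 × 7 × 71

Divide by primes starting from smallest:
1988 ÷ 2 = 994
994 ÷ 2 = 497
497 ÷ 7 = 71
71 ÷ 71 = 1

1988 = 2^2 × 7 × 71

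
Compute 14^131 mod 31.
Using Fermat: 14^{30} ≡ 1 (mod 31). 131 ≡ 11 (mod 30). So 14^{131} ≡ 14^{11} ≡ 9 (mod 31)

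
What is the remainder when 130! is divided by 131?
By Wilson's theorem, (130)! ≡ -1 ≡ 130 (mod 131)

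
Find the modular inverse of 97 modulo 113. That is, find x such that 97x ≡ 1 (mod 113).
7

Using Extended Euclidean Algorithm:
gcd(97, 113) = 1
Bezout coefficients: 97 × 7 + 113 × -6 = 1
So 97 × 7 ≡ 1 (mod 113)
The inverse is 7 mod 113 = 7
Verification: 97 × 7 = 679 = 6 × 113 + 1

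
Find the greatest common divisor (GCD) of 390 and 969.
3

Using the Euclidean algorithm:
390 = 0 × 969 + 390
969 = 2 × 390 + 189
390 = 2 × 189 + 12
189 = 15 × 12 + 9
12 = 1 × 9 + 3
9 = 3 × 3 + 0

GCD(390, 969) = 3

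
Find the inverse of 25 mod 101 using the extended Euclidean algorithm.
Extended GCD: 25(-4) + 101(1) = 1. So 25^(-1) ≡ 97 ≡ 97 (mod 101). Verify: 25 × 97 = 2425 ≡ 1 (mod 101)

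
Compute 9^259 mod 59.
Using Fermat: 9^{58} ≡ 1 (mod 59). 259 ≡ 27 (mod 58). So 9^{259} ≡ 9^{27} ≡ 51 (mod 59)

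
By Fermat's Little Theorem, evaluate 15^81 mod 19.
By Fermat: 15^{18} ≡ 1 (mod 19). 81 = 4×18 + 9. So 15^{81} ≡ 15^{9} ≡ 18 (mod 19)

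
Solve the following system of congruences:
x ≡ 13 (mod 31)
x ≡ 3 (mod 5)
13

Using the Chinese Remainder Theorem:
M = product of moduli = 155
For equation 1: M_1 = 5, 5 ≡ 5 (mod 31), inverse of 5 mod 31 is 25 (check: 5 × 25 = 125 ≡ 1 (mod 31))
For equation 2: M_2 = 31, 31 ≡ 1 (mod 5), inverse of 31 mod 5 is 1 (check: 1 × 1 = 1 ≡ 1 (mod 5))
Combine: x ≡ Σ r_i×M_i×(M_i⁻¹ mod m_i) = 13×5×25 + 3×31×1 = 1625 + 93 = 1718
1718 mod 155 = 13
x ≡ 13 (mod 155)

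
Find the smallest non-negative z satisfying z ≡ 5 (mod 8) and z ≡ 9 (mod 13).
M = 8 × 13 = 104. M₁ = 13, y₁ ≡ 5 (mod 8). M₂ = 8, y₂ ≡ 5 (mod 13). z = 5×13×5 + 9×8×5 ≡ 61 (mod 104)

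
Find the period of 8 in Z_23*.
Powers of 8 mod 23: 8^1≡8, 8^2≡18, 8^3≡6, 8^4≡2, 8^5≡16, 8^6≡13, 8^7≡12, 8^8≡4, 8^9≡9, 8^10≡3, 8^11≡1. Order = 11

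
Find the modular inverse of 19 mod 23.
19^(-1) ≡ 17 (mod 23). Verification: 19 × 17 = 323 ≡ 1 (mod 23)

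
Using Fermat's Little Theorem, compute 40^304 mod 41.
By Fermat: 40^{40} ≡ 1 (mod 41). 304 = 7×40 + 24. So 40^{304} ≡ 40^{24} ≡ 1 (mod 41)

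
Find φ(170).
64

Prime factorization: 170 = 2 × 5 × 17
Using the formula φ(n) = n × Π(1 - 1/p) for each prime factor p:
φ(170) = 170 × (1 - 1/2) × (1 - 1/5) × (1 - 1/17)
φ(170) = 64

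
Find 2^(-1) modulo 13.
7

Using Extended Euclidean Algorithm:
gcd(2, 13) = 1
Bezout coefficients: 2 × -6 + 13 × 1 = 1
So 2 × -6 ≡ 1 (mod 13)
The inverse is -6 mod 13 = 7
Verification: 2 × 7 = 14 = 1 × 13 + 1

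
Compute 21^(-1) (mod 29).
18

Using Extended Euclidean Algorithm:
gcd(21, 29) = 1
Bezout coefficients: 21 × -11 + 29 × 8 = 1
So 21 × -11 ≡ 1 (mod 29)
The inverse is -11 mod 29 = 18
Verification: 21 × 18 = 378 = 13 × 29 + 1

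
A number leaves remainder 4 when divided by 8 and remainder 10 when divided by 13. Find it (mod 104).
M = 8 × 13 = 104. M₁ = 13, y₁ ≡ 5 (mod 8). M₂ = 8, y₂ ≡ 5 (mod 13). t = 4×13×5 + 10×8×5 ≡ 36 (mod 104)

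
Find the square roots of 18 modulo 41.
The square roots of 18 mod 41 are 10 and 31. Verify: 10² = 100 ≡ 18 (mod 41)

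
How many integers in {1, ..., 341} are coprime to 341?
300

Prime factorization: 341 = 11 × 31
Using the formula φ(n) = n × Π(1 - 1/p) for each prime factor p:
φ(341) = 341 × (1 - 1/11) × (1 - 1/31)
φ(341) = 300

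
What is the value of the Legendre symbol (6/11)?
(6/11) = 6^{5} mod 11 = -1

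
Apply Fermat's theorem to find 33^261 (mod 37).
By Fermat: 33^{36} ≡ 1 (mod 37). 261 = 7×36 + 9. So 33^{261} ≡ 33^{9} ≡ 1 (mod 37)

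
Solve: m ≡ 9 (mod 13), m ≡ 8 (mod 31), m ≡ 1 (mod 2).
M = 13 × 31 × 2 = 806. M₁ = 62, y₁ ≡ 4 (mod 13). M₂ = 26, y₂ ≡ 6 (mod 31). M₃ = 403, y₃ ≡ 1 (mod 2). m = 9×62×4 + 8×26×6 + 1×403×1 ≡ 659 (mod 806)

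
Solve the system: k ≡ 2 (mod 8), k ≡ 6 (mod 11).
M = 8 × 11 = 88. M₁ = 11, y₁ ≡ 3 (mod 8). M₂ = 8, y₂ ≡ 7 (mod 11). k = 2×11×3 + 6×8×7 ≡ 50 (mod 88)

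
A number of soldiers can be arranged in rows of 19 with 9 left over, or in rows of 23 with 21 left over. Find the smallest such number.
M = 19 × 23 = 437. M₁ = 23, y₁ ≡ 5 (mod 19). M₂ = 19, y₂ ≡ 17 (mod 23). n = 9×23×5 + 21×19×17 ≡ 389 (mod 437). The smallest positive such number is 389.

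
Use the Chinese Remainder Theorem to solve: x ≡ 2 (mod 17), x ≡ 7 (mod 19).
M = 17 × 19 = 323. M₁ = 19, y₁ ≡ 9 (mod 17). M₂ = 17, y₂ ≡ 9 (mod 19). x = 2×19×9 + 7×17×9 ≡ 121 (mod 323)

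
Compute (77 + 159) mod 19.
8

(77 + 159) = 236
236 mod 19 = 8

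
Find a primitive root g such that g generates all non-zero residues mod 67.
p - 1 = 66 has prime divisors 2, 3, 11. h is a primitive root mod 67 iff h^(66/q) ≢ 1 (mod 67) for each such q.
h = 2: 2^33 ≡ 66, 2^22 ≡ 37, 2^6 ≡ 64 (mod 67); none is 1, so 2 has order 66 and is a primitive root.
The smallest primitive root mod 67 is g = 2.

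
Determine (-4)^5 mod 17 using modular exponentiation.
(-4) ≡ 13 (mod 17). 5 = 4 + 1 (binary 101). Repeated squaring mod 17: 13^1 ≡ 13; 13^2 ≡ 13² = 169 ≡ 16; 13^4 ≡ 16² = 256 ≡ 1. Multiply: (-4)^5 ≡ 13^4 × 13^1 ≡ 1 × 13 (mod 17): 1 × 13 = 13 ≡ 13. So (-4)^5 ≡ 13 (mod 17).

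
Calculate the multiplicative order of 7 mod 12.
Powers of 7 mod 12: 7^1≡7, 7^2≡1. Order = 2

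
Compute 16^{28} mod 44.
4

Using successive squaring:
Binary expansion of 28: 11100
Powers of 16 mod 44 (each is the square of the previous):
  16^1 ≡ 16 (mod 44)
  16^2 ≡ 16² = 256 ≡ 36 (mod 44)
  16^4 ≡ 36² = 1296 ≡ 20 (mod 44)
  16^8 ≡ 20² = 400 ≡ 4 (mod 44)
  16^16 ≡ 4² = 16 ≡ 16 (mod 44)
28 = 16 + 8 + 4, so 16^28 = 16^16 × 16^8 × 16^4 ≡ 16 × 4 × 20 (mod 44)
Multiplying step by step:
  16 × 4 = 64 ≡ 20 (mod 44)
  20 × 20 = 400 ≡ 4 (mod 44)
Result: 16^28 ≡ 4 (mod 44)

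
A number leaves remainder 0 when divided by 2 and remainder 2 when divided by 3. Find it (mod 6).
M = 2 × 3 = 6. M₁ = 3, y₁ ≡ 1 (mod 2). M₂ = 2, y₂ ≡ 2 (mod 3). y = 0×3×1 + 2×2×2 ≡ 2 (mod 6)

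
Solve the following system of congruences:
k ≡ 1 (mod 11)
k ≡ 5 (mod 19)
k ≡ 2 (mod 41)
7833

Using the Chinese Remainder Theorem:
M = product of moduli = 8569
For equation 1: M_1 = 779, 779 ≡ 9 (mod 11), inverse of 779 mod 11 is 5 (check: 9 × 5 = 45 ≡ 1 (mod 11))
For equation 2: M_2 = 451, 451 ≡ 14 (mod 19), inverse of 451 mod 19 is 15 (check: 14 × 15 = 210 ≡ 1 (mod 19))
For equation 3: M_3 = 209, 209 ≡ 4 (mod 41), inverse of 209 mod 41 is 31 (check: 4 × 31 = 124 ≡ 1 (mod 41))
Combine: k ≡ Σ r_i×M_i×(M_i⁻¹ mod m_i) = 1×779×5 + 5×451×15 + 2×209×31 = 3895 + 33825 + 12958 = 50678
50678 mod 8569 = 7833
k ≡ 7833 (mod 8569)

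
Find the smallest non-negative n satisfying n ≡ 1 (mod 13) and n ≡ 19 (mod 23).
M = 13 × 23 = 299. M₁ = 23, y₁ ≡ 4 (mod 13). M₂ = 13, y₂ ≡ 16 (mod 23). n = 1×23×4 + 19×13×16 ≡ 157 (mod 299)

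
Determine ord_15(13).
Powers of 13 mod 15: 13^1≡13, 13^2≡4, 13^3≡7, 13^4≡1. Order = 4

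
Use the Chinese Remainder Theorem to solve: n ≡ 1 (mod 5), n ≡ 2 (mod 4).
M = 5 × 4 = 20. M₁ = 4, y₁ ≡ 4 (mod 5). M₂ = 5, y₂ ≡ 1 (mod 4). n = 1×4×4 + 2×5×1 ≡ 6 (mod 20)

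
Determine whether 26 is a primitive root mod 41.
p - 1 = 40 has prime divisors 2, 5. Check 26^(40/q) mod 41 for each: 26^(40/2) = 26^20 ≡ 40, 26^(40/5) = 26^8 ≡ 18 (mod 41). None of these is 1, so 26 has order 40 = φ(41), so it is a primitive root mod 41.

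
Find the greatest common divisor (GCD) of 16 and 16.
16

Using the Euclidean algorithm:
16 = 1 × 16 + 0

GCD(16, 16) = 16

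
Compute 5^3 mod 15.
3 = 2 + 1 (binary 11). Repeated squaring mod 15: 5^1 ≡ 5; 5^2 ≡ 5² = 25 ≡ 10. Multiply: 5^3 = 5^2 × 5^1 ≡ 10 × 5 (mod 15): 10 × 5 = 50 ≡ 5. So 5^3 ≡ 5 (mod 15).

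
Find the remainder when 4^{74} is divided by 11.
By Fermat: 4^{10} ≡ 1 (mod 11). 74 = 7×10 + 4. So 4^{74} ≡ 4^{4} ≡ 3 (mod 11)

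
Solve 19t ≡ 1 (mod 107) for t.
62

Using Extended Euclidean Algorithm:
gcd(19, 107) = 1
Bezout coefficients: 19 × -45 + 107 × 8 = 1
So 19 × -45 ≡ 1 (mod 107)
The inverse is -45 mod 107 = 62
Verification: 19 × 62 = 1178 = 11 × 107 + 1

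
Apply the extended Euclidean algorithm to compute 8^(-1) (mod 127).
Extended GCD: 8(16) + 127(-1) = 1. So 8^(-1) ≡ 16 ≡ 16 (mod 127). Verify: 8 × 16 = 128 ≡ 1 (mod 127)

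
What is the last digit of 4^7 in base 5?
7 = 4 + 2 + 1 (binary 111). Repeated squaring mod 5: 4^1 ≡ 4; 4^2 ≡ 4² = 16 ≡ 1; 4^4 ≡ 1² = 1 ≡ 1. Multiply: 4^7 = 4^4 × 4^2 × 4^1 ≡ 1 × 1 × 4 (mod 5): 1 × 1 = 1 ≡ 1; 1 × 4 = 4 ≡ 4. So 4^7 ≡ 4 (mod 5).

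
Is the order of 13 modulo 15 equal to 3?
No, the actual order is 4, not 3.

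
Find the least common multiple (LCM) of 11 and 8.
88

First find GCD(11, 8) using the Euclidean algorithm:
11 = 1 × 8 + 3
8 = 2 × 3 + 2
3 = 1 × 2 + 1
2 = 2 × 1 + 0
GCD(11, 8) = 1

LCM formula: LCM(a, b) = (a × b) / GCD(a, b)
LCM(11, 8) = (11 × 8) / 1
LCM(11, 8) = 88 / 1
LCM(11, 8) = 88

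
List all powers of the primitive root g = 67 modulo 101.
g^1, g^2, ..., g^{100} mod 101: {67, 45, 86, 5, 32, 23, 26, 25, 59, 14, 29, 24, 93, 70, 44, 19, 61, 47, 18, 95, 2, 33, 90, 71, 10, 64, 46, 52, 50, 17, 28, 58, 48, 85, 39, 88, 38, 21, 94, 36, 89, 4, 66, 79, 41, 20, 27, 92, 3, 100, 34, 56, 15, 96, 69, 78, 75, 76, 42, 87, 72, 77, 8, 31, 57, 82, 40, 54, 83, 6, 99, 68, 11, 30, 91, 37, 55, 49, 51, 84, 73, 43, 53, 16, 62, 13, 63, 80, 7, 65, 12, 97, 35, 22, 60, 81, 74, 9, 98, 1}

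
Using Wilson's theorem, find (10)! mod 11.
By Wilson's theorem, (10)! ≡ -1 ≡ 10 (mod 11)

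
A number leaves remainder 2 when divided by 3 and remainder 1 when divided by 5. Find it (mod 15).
M = 3 × 5 = 15. M₁ = 5, y₁ ≡ 2 (mod 3). M₂ = 3, y₂ ≡ 2 (mod 5). y = 2×5×2 + 1×3×2 ≡ 11 (mod 15)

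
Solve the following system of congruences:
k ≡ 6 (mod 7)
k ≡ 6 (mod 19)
6

Using the Chinese Remainder Theorem:
M = product of moduli = 133
For equation 1: M_1 = 19, 19 ≡ 5 (mod 7), inverse of 19 mod 7 is 3 (check: 5 × 3 = 15 ≡ 1 (mod 7))
For equation 2: M_2 = 7, 7 ≡ 7 (mod 19), inverse of 7 mod 19 is 11 (check: 7 × 11 = 77 ≡ 1 (mod 19))
Combine: k ≡ Σ r_i×M_i×(M_i⁻¹ mod m_i) = 6×19×3 + 6×7×11 = 342 + 462 = 804
804 mod 133 = 6
k ≡ 6 (mod 133)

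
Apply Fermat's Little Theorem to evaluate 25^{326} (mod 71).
25

By Fermat's Little Theorem, a^(p-1) ≡ 1 (mod p) for prime p and gcd(a, p) = 1
Here p = 71, so 25^70 ≡ 1 (mod 71)
We can reduce the exponent: 326 mod 70 = 46
So 25^326 ≡ 25^46 (mod 71)
Computing: 25^46 mod 71 = 25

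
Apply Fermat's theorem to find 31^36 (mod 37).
By Fermat's Little Theorem, 31^{36} ≡ 1 (mod 37) since 37 is prime and gcd(31, 37) = 1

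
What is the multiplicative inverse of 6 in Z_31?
26

Using Extended Euclidean Algorithm:
gcd(6, 31) = 1
Bezout coefficients: 6 × -5 + 31 × 1 = 1
So 6 × -5 ≡ 1 (mod 31)
The inverse is -5 mod 31 = 26
Verification: 6 × 26 = 156 = 5 × 31 + 1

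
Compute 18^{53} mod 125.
43

Using successive squaring:
Binary expansion of 53: 110101
Powers of 18 mod 125 (each is the square of the previous):
  18^1 ≡ 18 (mod 125)
  18^2 ≡ 18² = 324 ≡ 74 (mod 125)
  18^4 ≡ 74² = 5476 ≡ 101 (mod 125)
  18^8 ≡ 101² = 10201 ≡ 76 (mod 125)
  18^16 ≡ 76² = 5776 ≡ 26 (mod 125)
  18^32 ≡ 26² = 676 ≡ 51 (mod 125)
53 = 32 + 16 + 4 + 1, so 18^53 = 18^32 × 18^16 × 18^4 × 18^1 ≡ 51 × 26 × 101 × 18 (mod 125)
Multiplying step by step:
  51 × 26 = 1326 ≡ 76 (mod 125)
  76 × 101 = 7676 ≡ 51 (mod 125)
  51 × 18 = 918 ≡ 43 (mod 125)
Result: 18^53 ≡ 43 (mod 125)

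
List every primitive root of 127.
Primitive roots mod 127: {3, 6, 7, 12, 14, 23, 29, 39, 43, 45, 46, 48, 53, 55, 56, 57, 58, 65, 67, 78, 83, 85, 86, 91, 92, 93, 96, 97, 101, 106, 109, 110, 112, 114, 116, 118}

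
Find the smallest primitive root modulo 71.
7

A primitive root g modulo p has order p-1 = 70
Prime divisors of 70: [2, 5, 7]
g is a primitive root iff g^(70/q) ≢ 1 (mod 71) for each prime divisor q
Testing small values:
  g = 2: 2^35 ≡ 1, 2^14 ≡ 54, 2^10 ≡ 30 (mod 71) → 2^35 ≡ 1, not primitive root
  g = 3: 3^35 ≡ 1, 3^14 ≡ 54, 3^10 ≡ 48 (mod 71) → 3^35 ≡ 1, not primitive root
  g = 4: 4^35 ≡ 1, 4^14 ≡ 5, 4^10 ≡ 48 (mod 71) → 4^35 ≡ 1, not primitive root
  g = 5: 5^35 ≡ 1, 5^14 ≡ 57, 5^10 ≡ 1 (mod 71) → 5^35 ≡ 1, not primitive root
  g = 6: 6^35 ≡ 1, 6^14 ≡ 5, 6^10 ≡ 20 (mod 71) → 6^35 ≡ 1, not primitive root
  g = 7: 7^35 ≡ 70, 7^14 ≡ 54, 7^10 ≡ 45 (mod 71) → none is 1, primitive root!
The smallest primitive root is 7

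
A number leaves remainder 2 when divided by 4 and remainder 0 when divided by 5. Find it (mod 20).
M = 4 × 5 = 20. M₁ = 5, y₁ ≡ 1 (mod 4). M₂ = 4, y₂ ≡ 4 (mod 5). n = 2×5×1 + 0×4×4 ≡ 10 (mod 20)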